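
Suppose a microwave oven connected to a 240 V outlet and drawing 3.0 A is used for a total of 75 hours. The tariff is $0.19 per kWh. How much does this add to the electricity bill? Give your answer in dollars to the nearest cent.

Power = 3.0 A × 240 V = 720 W = 0.72 kW
Energy = 0.72 kW × 75 h = 54 kWh
Cost = 54 kWh × $0.19/kWh = $10.26

$10.26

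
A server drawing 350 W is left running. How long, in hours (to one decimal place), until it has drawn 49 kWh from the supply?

Hours = 49 kWh ÷ 0.35 kW = 140.0 h

140.0 h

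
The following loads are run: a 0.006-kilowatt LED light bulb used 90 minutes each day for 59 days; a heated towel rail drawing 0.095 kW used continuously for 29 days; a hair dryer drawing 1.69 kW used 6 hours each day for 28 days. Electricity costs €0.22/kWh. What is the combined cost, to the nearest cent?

LED light bulb: Runtime = 90 min × 59 = 5310 min = 88.5 h
LED light bulb: 0.006 kW × 88.5 h = 0.531 kWh
heated towel rail: Runtime = 24 h × 29 = 696 h
heated towel rail: 0.095 kW × 696 h = 66.12 kWh
hair dryer: Runtime = 6 h/day × 28 days = 168 h
hair dryer: 1.69 kW × 168 h = 283.92 kWh
Total energy = 350.571 kWh
Cost = 350.571 × €0.22 = €77.13

€77.13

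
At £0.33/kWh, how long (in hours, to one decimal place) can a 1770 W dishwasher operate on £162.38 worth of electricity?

278.0 h

Energy available = £162.38 ÷ £0.33/kWh = 492.0606 kWh
Hours = 492.0606 kWh ÷ 1.77 kW = 278.0 h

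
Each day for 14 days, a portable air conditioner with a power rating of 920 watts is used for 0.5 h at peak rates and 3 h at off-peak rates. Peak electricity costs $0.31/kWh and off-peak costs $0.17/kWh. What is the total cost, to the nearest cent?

$8.57

Peak energy = 0.92 kW × 0.5 h × 14 = 6.44 kWh
Off-peak energy = 0.92 kW × 3 h × 14 = 38.64 kWh
Cost = 6.44 × $0.31 + 38.64 × $0.17 = $1.9964 + $6.5688 = $8.57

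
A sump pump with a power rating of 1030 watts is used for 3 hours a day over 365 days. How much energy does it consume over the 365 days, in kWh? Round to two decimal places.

1127.85 kWh

Runtime = 3 h/day × 365 days = 1095 h
Energy = 1.03 kW × 1095 h = 1127.85 kWh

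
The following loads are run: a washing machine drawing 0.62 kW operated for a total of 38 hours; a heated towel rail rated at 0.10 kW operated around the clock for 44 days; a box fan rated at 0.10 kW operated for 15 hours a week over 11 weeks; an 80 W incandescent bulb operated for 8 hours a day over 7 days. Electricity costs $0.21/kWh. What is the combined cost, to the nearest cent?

$31.53

washing machine: 0.62 kW × 38 h = 23.56 kWh
heated towel rail: Runtime = 24 h × 44 = 1056 h
heated towel rail: 0.1 kW × 1056 h = 105.6 kWh
box fan: Runtime = 15 h/week × 11 weeks = 165 h
box fan: 0.1 kW × 165 h = 16.5 kWh
incandescent bulb: Runtime = 8 h/day × 7 days = 56 h
incandescent bulb: 0.08 kW × 56 h = 4.48 kWh
Total energy = 150.14 kWh
Cost = 150.14 × $0.21 = $31.53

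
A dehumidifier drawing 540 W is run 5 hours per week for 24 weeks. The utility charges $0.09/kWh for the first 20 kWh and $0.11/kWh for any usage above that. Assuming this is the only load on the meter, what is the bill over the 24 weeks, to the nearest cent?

Runtime = 5 h/week × 24 weeks = 120 h
Energy = 0.54 kW × 120 h = 64.8 kWh
Tier 1 (0–20 kWh): 20 × $0.09 = $1.8
Above 20 kWh: 44.8 × $0.11 = $4.928
Bill = $6.73

$6.73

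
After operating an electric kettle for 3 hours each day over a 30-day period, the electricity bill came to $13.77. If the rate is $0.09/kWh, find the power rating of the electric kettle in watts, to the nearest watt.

1700 W

Energy = $13.77 ÷ $0.09/kWh = 153 kWh
Runtime = 3 h/day × 30 days = 90 h
Power = 153 kWh ÷ 90 h = 1.7 kW = 1700 W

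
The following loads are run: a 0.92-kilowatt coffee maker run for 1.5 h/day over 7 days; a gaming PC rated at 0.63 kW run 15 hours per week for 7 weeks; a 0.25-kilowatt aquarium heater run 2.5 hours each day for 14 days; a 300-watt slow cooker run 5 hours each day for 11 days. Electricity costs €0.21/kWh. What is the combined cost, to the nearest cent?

€21.22

coffee maker: Runtime = 1.5 h/day × 7 days = 10.5 h
coffee maker: 0.92 kW × 10.5 h = 9.66 kWh
gaming PC: Runtime = 15 h/week × 7 weeks = 105 h
gaming PC: 0.63 kW × 105 h = 66.15 kWh
aquarium heater: Runtime = 2.5 h/day × 14 days = 35 h
aquarium heater: 0.25 kW × 35 h = 8.75 kWh
slow cooker: Runtime = 5 h/day × 11 days = 55 h
slow cooker: 0.3 kW × 55 h = 16.5 kWh
Total energy = 101.06 kWh
Cost = 101.06 × €0.21 = €21.22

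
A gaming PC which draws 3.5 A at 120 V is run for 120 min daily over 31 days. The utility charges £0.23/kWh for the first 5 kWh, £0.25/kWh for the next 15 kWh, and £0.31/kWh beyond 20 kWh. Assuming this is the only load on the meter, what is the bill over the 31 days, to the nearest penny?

Power = 3.5 A × 120 V = 420 W = 0.42 kW
Runtime = 120 min × 31 = 3720 min = 62 h
Energy = 0.42 kW × 62 h = 26.04 kWh
Tier 1 (0–5 kWh): 5 × £0.23 = £1.15
Tier 2 (5–20 kWh): 15 × £0.25 = £3.75
Above 20 kWh: 6.04 × £0.31 = £1.8724
Bill = £6.77

£6.77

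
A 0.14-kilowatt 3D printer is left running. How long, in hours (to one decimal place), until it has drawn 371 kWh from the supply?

Hours = 371 kWh ÷ 0.14 kW = 2650.0 h

2650.0 h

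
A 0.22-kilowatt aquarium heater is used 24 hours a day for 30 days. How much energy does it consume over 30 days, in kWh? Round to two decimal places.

158.40 kWh

Runtime = 24 h × 30 = 720 h
Energy = 0.22 kW × 720 h = 158.4 kWh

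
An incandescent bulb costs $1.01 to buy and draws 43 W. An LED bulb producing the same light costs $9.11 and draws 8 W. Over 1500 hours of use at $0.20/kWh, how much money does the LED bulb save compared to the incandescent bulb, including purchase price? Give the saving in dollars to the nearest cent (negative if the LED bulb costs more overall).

$2.40

incandescent bulb: $1.01 + (43/1000) kW × 1500 h × $0.20 = $1.01 + $12.9 = $13.91
LED bulb: $9.11 + (8/1000) kW × 1500 h × $0.20 = $9.11 + $2.4 = $11.51
Saving = $13.91 − $11.51 = $2.4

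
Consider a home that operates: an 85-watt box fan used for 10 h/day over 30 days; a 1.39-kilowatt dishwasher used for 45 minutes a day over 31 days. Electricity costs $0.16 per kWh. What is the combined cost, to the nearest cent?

box fan: Runtime = 10 h/day × 30 days = 300 h
box fan: 0.085 kW × 300 h = 25.5 kWh
dishwasher: Runtime = 45 min × 31 = 1395 min = 23.25 h
dishwasher: 1.39 kW × 23.25 h = 32.3175 kWh
Total energy = 57.8175 kWh
Cost = 57.8175 × $0.16 = $9.25

$9.25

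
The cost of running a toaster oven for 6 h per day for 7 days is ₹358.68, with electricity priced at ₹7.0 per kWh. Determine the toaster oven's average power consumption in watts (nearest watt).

Energy = ₹358.68 ÷ ₹7.0/kWh = 51.24 kWh
Runtime = 6 h/day × 7 days = 42 h
Power = 51.24 kWh ÷ 42 h = 1.22 kW = 1220 W

1220 W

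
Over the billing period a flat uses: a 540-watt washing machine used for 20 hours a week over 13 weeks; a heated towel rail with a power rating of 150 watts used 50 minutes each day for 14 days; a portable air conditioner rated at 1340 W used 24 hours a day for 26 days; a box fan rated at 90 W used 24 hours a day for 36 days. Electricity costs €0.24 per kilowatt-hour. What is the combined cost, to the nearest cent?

€253.46

washing machine: Runtime = 20 h/week × 13 weeks = 260 h
washing machine: 0.54 kW × 260 h = 140.4 kWh
heated towel rail: Runtime = 50 min × 14 = 700 min = 11.666666… h
heated towel rail: 0.15 kW × 11.666666… h = 1.75 kWh
portable air conditioner: Runtime = 24 h × 26 = 624 h
portable air conditioner: 1.34 kW × 624 h = 836.16 kWh
box fan: Runtime = 24 h × 36 = 864 h
box fan: 0.09 kW × 864 h = 77.76 kWh
Total energy = 1056.07 kWh
Cost = 1056.07 × €0.24 = €253.46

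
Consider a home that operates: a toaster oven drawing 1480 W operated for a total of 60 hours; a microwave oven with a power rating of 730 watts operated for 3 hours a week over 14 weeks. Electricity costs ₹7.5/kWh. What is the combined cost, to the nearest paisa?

₹895.95

toaster oven: 1.48 kW × 60 h = 88.8 kWh
microwave oven: Runtime = 3 h/week × 14 weeks = 42 h
microwave oven: 0.73 kW × 42 h = 30.66 kWh
Total energy = 119.46 kWh
Cost = 119.46 × ₹7.5 = ₹895.95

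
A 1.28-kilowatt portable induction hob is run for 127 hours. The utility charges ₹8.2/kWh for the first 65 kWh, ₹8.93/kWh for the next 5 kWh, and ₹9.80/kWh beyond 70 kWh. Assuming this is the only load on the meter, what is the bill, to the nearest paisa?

₹1484.74

Energy = 1.28 kW × 127 h = 162.56 kWh
Tier 1 (0–65 kWh): 65 × ₹8.2 = ₹533
Tier 2 (65–70 kWh): 5 × ₹8.93 = ₹44.65
Above 70 kWh: 92.56 × ₹9.80 = ₹907.088
Bill = ₹1484.74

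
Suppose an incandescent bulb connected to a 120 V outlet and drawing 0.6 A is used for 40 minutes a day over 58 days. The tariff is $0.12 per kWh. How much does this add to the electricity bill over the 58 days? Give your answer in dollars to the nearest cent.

Power = 0.6 A × 120 V = 72 W = 0.072 kW
Runtime = 40 min × 58 = 2320 min = 38.666666… h
Energy = 0.072 kW × 38.666666… h = 2.784 kWh
Cost = 2.784 kWh × $0.12/kWh = $0.33

$0.33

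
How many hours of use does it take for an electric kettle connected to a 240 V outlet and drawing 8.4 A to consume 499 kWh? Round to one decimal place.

247.5 h

Power = 8.4 A × 240 V = 2016 W = 2.016 kW
Hours = 499 kWh ÷ 2.016 kW = 247.5 h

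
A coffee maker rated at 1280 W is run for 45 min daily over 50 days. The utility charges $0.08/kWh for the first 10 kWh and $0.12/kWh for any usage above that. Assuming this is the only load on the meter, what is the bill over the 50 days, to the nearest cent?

$5.36

Runtime = 45 min × 50 = 2250 min = 37.5 h
Energy = 1.28 kW × 37.5 h = 48 kWh
Tier 1 (0–10 kWh): 10 × $0.08 = $0.8
Above 10 kWh: 38 × $0.12 = $4.56
Bill = $5.36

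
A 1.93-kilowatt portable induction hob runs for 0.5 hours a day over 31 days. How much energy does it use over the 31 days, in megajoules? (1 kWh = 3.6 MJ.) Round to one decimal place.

Runtime = 0.5 h/day × 31 days = 15.5 h
Energy = 1.93 kW × 15.5 h = 29.915 kWh
= 29.915 × 3.6 MJ = 107.7 MJ

107.7 MJ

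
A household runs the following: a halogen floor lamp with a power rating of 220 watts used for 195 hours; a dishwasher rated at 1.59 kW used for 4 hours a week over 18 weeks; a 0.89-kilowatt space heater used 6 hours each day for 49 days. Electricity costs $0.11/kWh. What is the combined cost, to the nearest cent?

halogen floor lamp: 0.22 kW × 195 h = 42.9 kWh
dishwasher: Runtime = 4 h/week × 18 weeks = 72 h
dishwasher: 1.59 kW × 72 h = 114.48 kWh
space heater: Runtime = 6 h/day × 49 days = 294 h
space heater: 0.89 kW × 294 h = 261.66 kWh
Total energy = 419.04 kWh
Cost = 419.04 × $0.11 = $46.09

$46.09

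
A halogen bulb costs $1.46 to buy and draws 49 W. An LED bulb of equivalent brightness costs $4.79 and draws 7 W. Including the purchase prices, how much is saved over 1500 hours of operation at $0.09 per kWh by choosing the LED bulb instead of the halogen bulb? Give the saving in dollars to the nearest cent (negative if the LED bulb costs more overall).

$2.34

halogen bulb: $1.46 + (49/1000) kW × 1500 h × $0.09 = $1.46 + $6.615 = $8.075
LED bulb: $4.79 + (7/1000) kW × 1500 h × $0.09 = $4.79 + $0.945 = $5.735
Saving = $8.075 − $5.735 = $2.34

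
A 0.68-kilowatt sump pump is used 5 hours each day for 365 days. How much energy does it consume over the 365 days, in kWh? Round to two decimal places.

1241.00 kWh

Runtime = 5 h/day × 365 days = 1825 h
Energy = 0.68 kW × 1825 h = 1241 kWh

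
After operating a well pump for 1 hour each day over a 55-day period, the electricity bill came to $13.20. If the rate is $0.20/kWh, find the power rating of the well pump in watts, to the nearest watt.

1200 W

Energy = $13.20 ÷ $0.20/kWh = 66 kWh
Runtime = 1 h/day × 55 days = 55 h
Power = 66 kWh ÷ 55 h = 1.2 kW = 1200 W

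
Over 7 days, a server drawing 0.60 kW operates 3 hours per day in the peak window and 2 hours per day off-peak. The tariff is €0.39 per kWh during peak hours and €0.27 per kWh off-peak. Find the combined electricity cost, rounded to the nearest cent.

€7.18

Peak energy = 0.6 kW × 3 h × 7 = 12.6 kWh
Off-peak energy = 0.6 kW × 2 h × 7 = 8.4 kWh
Cost = 12.6 × €0.39 + 8.4 × €0.27 = €4.914 + €2.268 = €7.18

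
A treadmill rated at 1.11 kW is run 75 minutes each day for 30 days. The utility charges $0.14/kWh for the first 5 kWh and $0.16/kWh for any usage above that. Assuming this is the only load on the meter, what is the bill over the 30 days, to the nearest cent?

$6.56

Runtime = 75 min × 30 = 2250 min = 37.5 h
Energy = 1.11 kW × 37.5 h = 41.625 kWh
Tier 1 (0–5 kWh): 5 × $0.14 = $0.7
Above 5 kWh: 36.625 × $0.16 = $5.86
Bill = $6.56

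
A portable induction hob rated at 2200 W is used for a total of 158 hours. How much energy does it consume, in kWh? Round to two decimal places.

Energy = 2.2 kW × 158 h = 347.6 kWh

347.60 kWh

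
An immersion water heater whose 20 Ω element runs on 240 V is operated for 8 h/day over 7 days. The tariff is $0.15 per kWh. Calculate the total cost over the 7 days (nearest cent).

Power = V²/R = 240²/20 = 2880 W = 2.88 kW
Runtime = 8 h/day × 7 days = 56 h
Energy = 2.88 kW × 56 h = 161.28 kWh
Cost = 161.28 kWh × $0.15/kWh = $24.19

$24.19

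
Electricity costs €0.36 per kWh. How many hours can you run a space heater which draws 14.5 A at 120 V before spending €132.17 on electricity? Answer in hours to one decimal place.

Power = 14.5 A × 120 V = 1740 W = 1.74 kW
Energy available = €132.17 ÷ €0.36/kWh = 367.1389 kWh
Hours = 367.1389 kWh ÷ 1.74 kW = 211.0 h

211.0 h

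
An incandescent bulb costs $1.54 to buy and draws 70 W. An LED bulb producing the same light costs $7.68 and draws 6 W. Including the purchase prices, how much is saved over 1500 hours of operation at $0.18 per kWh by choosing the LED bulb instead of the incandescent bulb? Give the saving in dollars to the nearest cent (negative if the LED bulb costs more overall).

incandescent bulb: $1.54 + (70/1000) kW × 1500 h × $0.18 = $1.54 + $18.9 = $20.44
LED bulb: $7.68 + (6/1000) kW × 1500 h × $0.18 = $7.68 + $1.62 = $9.3
Saving = $20.44 − $9.3 = $11.14

$11.14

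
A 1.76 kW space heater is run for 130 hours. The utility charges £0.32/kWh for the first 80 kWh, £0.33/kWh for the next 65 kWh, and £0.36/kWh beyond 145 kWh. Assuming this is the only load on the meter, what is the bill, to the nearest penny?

Energy = 1.76 kW × 130 h = 228.8 kWh
Tier 1 (0–80 kWh): 80 × £0.32 = £25.6
Tier 2 (80–145 kWh): 65 × £0.33 = £21.45
Above 145 kWh: 83.8 × £0.36 = £30.168
Bill = £77.22

£77.22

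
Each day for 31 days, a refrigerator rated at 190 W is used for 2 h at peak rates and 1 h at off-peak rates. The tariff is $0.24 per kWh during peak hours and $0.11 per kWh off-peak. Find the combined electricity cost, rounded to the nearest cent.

$3.48

Peak energy = 0.19 kW × 2 h × 31 = 11.78 kWh
Off-peak energy = 0.19 kW × 1 h × 31 = 5.89 kWh
Cost = 11.78 × $0.24 + 5.89 × $0.11 = $2.8272 + $0.6479 = $3.48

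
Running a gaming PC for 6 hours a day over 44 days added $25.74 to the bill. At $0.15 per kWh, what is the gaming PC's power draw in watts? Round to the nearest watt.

650 W

Energy = $25.74 ÷ $0.15/kWh = 171.6 kWh
Runtime = 6 h/day × 44 days = 264 h
Power = 171.6 kWh ÷ 264 h = 0.65 kW = 650 W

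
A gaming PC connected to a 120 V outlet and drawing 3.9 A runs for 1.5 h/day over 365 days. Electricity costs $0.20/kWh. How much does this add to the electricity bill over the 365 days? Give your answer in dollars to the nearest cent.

Power = 3.9 A × 120 V = 468 W = 0.468 kW
Runtime = 1.5 h/day × 365 days = 547.5 h
Energy = 0.468 kW × 547.5 h = 256.23 kWh
Cost = 256.23 kWh × $0.20/kWh = $51.25

$51.25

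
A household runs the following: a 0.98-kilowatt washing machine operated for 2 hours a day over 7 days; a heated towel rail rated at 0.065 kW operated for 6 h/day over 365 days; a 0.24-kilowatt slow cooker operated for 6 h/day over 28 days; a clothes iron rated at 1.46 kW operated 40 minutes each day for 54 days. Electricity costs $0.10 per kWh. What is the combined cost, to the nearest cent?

$24.90

washing machine: Runtime = 2 h/day × 7 days = 14 h
washing machine: 0.98 kW × 14 h = 13.72 kWh
heated towel rail: Runtime = 6 h/day × 365 days = 2190 h
heated towel rail: 0.065 kW × 2190 h = 142.35 kWh
slow cooker: Runtime = 6 h/day × 28 days = 168 h
slow cooker: 0.24 kW × 168 h = 40.32 kWh
clothes iron: Runtime = 40 min × 54 = 2160 min = 36 h
clothes iron: 1.46 kW × 36 h = 52.56 kWh
Total energy = 248.95 kWh
Cost = 248.95 × $0.10 = $24.90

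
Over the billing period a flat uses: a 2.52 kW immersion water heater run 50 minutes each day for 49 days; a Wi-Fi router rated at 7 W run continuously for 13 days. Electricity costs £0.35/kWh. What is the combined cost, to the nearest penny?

£36.78

immersion water heater: Runtime = 50 min × 49 = 2450 min = 40.833333… h
immersion water heater: 2.52 kW × 40.833333… h = 102.9 kWh
Wi-Fi router: Runtime = 24 h × 13 = 312 h
Wi-Fi router: 0.007 kW × 312 h = 2.184 kWh
Total energy = 105.084 kWh
Cost = 105.084 × £0.35 = £36.78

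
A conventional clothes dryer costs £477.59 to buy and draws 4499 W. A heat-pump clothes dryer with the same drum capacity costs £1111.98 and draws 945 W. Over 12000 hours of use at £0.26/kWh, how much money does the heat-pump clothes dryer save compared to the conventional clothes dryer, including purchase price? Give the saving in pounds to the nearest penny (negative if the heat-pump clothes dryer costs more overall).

£10454.09

conventional clothes dryer: £477.59 + (4499/1000) kW × 12000 h × £0.26 = £477.59 + £14036.88 = £14514.47
heat-pump clothes dryer: £1111.98 + (945/1000) kW × 12000 h × £0.26 = £1111.98 + £2948.4 = £4060.38
Saving = £14514.47 − £4060.38 = £10454.09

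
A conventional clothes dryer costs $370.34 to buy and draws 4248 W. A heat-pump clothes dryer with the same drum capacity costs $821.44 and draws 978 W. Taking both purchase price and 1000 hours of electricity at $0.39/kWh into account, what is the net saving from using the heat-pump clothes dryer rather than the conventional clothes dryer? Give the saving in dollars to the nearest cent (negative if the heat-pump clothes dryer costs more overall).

$824.20

conventional clothes dryer: $370.34 + (4248/1000) kW × 1000 h × $0.39 = $370.34 + $1656.72 = $2027.06
heat-pump clothes dryer: $821.44 + (978/1000) kW × 1000 h × $0.39 = $821.44 + $381.42 = $1202.86
Saving = $2027.06 − $1202.86 = $824.2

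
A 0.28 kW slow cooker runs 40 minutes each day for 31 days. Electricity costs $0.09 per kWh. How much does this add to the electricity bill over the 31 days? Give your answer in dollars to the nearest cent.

Runtime = 40 min × 31 = 1240 min = 20.666666… h
Energy = 0.28 kW × 20.666666… h = 5.786666… kWh
Cost = 5.786666… kWh × $0.09/kWh = $0.52

$0.52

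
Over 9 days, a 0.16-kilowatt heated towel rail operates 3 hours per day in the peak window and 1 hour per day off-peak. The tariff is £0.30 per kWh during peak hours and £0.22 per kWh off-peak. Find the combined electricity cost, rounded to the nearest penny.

Peak energy = 0.16 kW × 3 h × 9 = 4.32 kWh
Off-peak energy = 0.16 kW × 1 h × 9 = 1.44 kWh
Cost = 4.32 × £0.30 + 1.44 × £0.22 = £1.296 + £0.3168 = £1.61

£1.61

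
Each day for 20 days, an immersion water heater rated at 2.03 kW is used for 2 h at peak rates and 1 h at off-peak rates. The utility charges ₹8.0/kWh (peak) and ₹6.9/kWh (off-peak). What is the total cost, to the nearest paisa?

Peak energy = 2.03 kW × 2 h × 20 = 81.2 kWh
Off-peak energy = 2.03 kW × 1 h × 20 = 40.6 kWh
Cost = 81.2 × ₹8.0 + 40.6 × ₹6.9 = ₹649.6 + ₹280.14 = ₹929.74

₹929.74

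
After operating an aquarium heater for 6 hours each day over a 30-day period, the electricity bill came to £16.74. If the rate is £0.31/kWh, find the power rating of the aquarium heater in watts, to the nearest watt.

Energy = £16.74 ÷ £0.31/kWh = 54 kWh
Runtime = 6 h/day × 30 days = 180 h
Power = 54 kWh ÷ 180 h = 0.3 kW = 300 W

300 W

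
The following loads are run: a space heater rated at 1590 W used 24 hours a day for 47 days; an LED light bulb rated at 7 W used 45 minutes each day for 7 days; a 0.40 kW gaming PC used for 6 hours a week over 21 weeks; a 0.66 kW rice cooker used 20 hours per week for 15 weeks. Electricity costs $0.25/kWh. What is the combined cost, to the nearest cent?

$510.49

space heater: Runtime = 24 h × 47 = 1128 h
space heater: 1.59 kW × 1128 h = 1793.52 kWh
LED light bulb: Runtime = 45 min × 7 = 315 min = 5.25 h
LED light bulb: 0.007 kW × 5.25 h = 0.03675 kWh
gaming PC: Runtime = 6 h/week × 21 weeks = 126 h
gaming PC: 0.4 kW × 126 h = 50.4 kWh
rice cooker: Runtime = 20 h/week × 15 weeks = 300 h
rice cooker: 0.66 kW × 300 h = 198 kWh
Total energy = 2041.95675 kWh
Cost = 2041.95675 × $0.25 = $510.49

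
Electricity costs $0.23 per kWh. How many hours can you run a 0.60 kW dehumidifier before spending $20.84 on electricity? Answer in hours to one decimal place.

151.0 h

Energy available = $20.84 ÷ $0.23/kWh = 90.6087 kWh
Hours = 90.6087 kWh ÷ 0.6 kW = 151.0 h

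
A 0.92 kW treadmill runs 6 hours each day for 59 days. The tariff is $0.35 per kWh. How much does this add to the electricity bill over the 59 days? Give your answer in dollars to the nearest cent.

Runtime = 6 h/day × 59 days = 354 h
Energy = 0.92 kW × 354 h = 325.68 kWh
Cost = 325.68 kWh × $0.35/kWh = $113.99

$113.99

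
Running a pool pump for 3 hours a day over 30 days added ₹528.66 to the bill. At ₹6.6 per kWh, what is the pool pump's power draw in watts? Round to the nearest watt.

Energy = ₹528.66 ÷ ₹6.6/kWh = 80.1 kWh
Runtime = 3 h/day × 30 days = 90 h
Power = 80.1 kWh ÷ 90 h = 0.89 kW = 890 W

890 W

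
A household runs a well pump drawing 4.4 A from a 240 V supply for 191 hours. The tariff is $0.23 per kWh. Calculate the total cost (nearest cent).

$46.39

Power = 4.4 A × 240 V = 1056 W = 1.056 kW
Energy = 1.056 kW × 191 h = 201.696 kWh
Cost = 201.696 kWh × $0.23/kWh = $46.39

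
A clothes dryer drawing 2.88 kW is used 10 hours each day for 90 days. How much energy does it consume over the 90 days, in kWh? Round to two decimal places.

Runtime = 10 h/day × 90 days = 900 h
Energy = 2.88 kW × 900 h = 2592 kWh

2592.00 kWh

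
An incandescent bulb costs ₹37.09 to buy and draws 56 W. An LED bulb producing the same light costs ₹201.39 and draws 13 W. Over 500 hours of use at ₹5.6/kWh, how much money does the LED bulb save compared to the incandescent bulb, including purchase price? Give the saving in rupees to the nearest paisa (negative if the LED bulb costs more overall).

incandescent bulb: ₹37.09 + (56/1000) kW × 500 h × ₹5.6 = ₹37.09 + ₹156.8 = ₹193.89
LED bulb: ₹201.39 + (13/1000) kW × 500 h × ₹5.6 = ₹201.39 + ₹36.4 = ₹237.79
Saving = ₹193.89 − ₹237.79 = −₹43.9

-₹43.90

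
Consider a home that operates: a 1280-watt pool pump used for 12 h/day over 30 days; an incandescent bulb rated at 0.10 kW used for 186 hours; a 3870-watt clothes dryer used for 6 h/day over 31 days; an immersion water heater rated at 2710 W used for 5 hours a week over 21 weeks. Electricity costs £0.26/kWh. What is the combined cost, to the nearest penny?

pool pump: Runtime = 12 h/day × 30 days = 360 h
pool pump: 1.28 kW × 360 h = 460.8 kWh
incandescent bulb: 0.1 kW × 186 h = 18.6 kWh
clothes dryer: Runtime = 6 h/day × 31 days = 186 h
clothes dryer: 3.87 kW × 186 h = 719.82 kWh
immersion water heater: Runtime = 5 h/week × 21 weeks = 105 h
immersion water heater: 2.71 kW × 105 h = 284.55 kWh
Total energy = 1483.77 kWh
Cost = 1483.77 × £0.26 = £385.78

£385.78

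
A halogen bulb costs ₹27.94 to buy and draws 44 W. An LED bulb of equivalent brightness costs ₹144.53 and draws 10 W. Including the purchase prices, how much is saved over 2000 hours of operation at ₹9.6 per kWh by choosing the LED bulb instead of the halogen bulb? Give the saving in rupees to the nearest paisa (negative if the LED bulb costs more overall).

halogen bulb: ₹27.94 + (44/1000) kW × 2000 h × ₹9.6 = ₹27.94 + ₹844.8 = ₹872.74
LED bulb: ₹144.53 + (10/1000) kW × 2000 h × ₹9.6 = ₹144.53 + ₹192 = ₹336.53
Saving = ₹872.74 − ₹336.53 = ₹536.21

₹536.21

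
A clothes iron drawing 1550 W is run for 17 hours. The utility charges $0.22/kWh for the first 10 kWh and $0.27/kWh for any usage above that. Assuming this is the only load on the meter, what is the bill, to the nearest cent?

$6.61

Energy = 1.55 kW × 17 h = 26.35 kWh
Tier 1 (0–10 kWh): 10 × $0.22 = $2.2
Above 10 kWh: 16.35 × $0.27 = $4.4145
Bill = $6.61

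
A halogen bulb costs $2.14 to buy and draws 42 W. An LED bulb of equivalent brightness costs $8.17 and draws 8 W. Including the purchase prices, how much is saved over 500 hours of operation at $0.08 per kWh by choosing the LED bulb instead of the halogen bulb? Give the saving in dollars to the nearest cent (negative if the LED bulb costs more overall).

-$4.67

halogen bulb: $2.14 + (42/1000) kW × 500 h × $0.08 = $2.14 + $1.68 = $3.82
LED bulb: $8.17 + (8/1000) kW × 500 h × $0.08 = $8.17 + $0.32 = $8.49
Saving = $3.82 − $8.49 = −$4.67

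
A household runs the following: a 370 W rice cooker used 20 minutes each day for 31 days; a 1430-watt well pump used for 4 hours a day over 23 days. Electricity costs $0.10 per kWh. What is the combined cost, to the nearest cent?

$13.54

rice cooker: Runtime = 20 min × 31 = 620 min = 10.333333… h
rice cooker: 0.37 kW × 10.333333… h = 3.823333… kWh
well pump: Runtime = 4 h/day × 23 days = 92 h
well pump: 1.43 kW × 92 h = 131.56 kWh
Total energy = 135.383333… kWh
Cost = 135.383333… × $0.10 = $13.54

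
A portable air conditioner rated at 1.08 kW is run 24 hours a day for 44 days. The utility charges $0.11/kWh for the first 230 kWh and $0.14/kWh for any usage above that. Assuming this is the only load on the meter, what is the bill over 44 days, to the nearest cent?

Runtime = 24 h × 44 = 1056 h
Energy = 1.08 kW × 1056 h = 1140.48 kWh
Tier 1 (0–230 kWh): 230 × $0.11 = $25.3
Above 230 kWh: 910.48 × $0.14 = $127.4672
Bill = $152.77

$152.77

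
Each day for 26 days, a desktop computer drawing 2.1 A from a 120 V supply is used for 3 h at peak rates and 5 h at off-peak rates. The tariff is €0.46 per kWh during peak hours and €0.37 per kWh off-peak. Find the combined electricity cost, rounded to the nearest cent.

Power = 2.1 A × 120 V = 252 W = 0.252 kW
Peak energy = 0.252 kW × 3 h × 26 = 19.656 kWh
Off-peak energy = 0.252 kW × 5 h × 26 = 32.76 kWh
Cost = 19.656 × €0.46 + 32.76 × €0.37 = €9.04176 + €12.1212 = €21.16

€21.16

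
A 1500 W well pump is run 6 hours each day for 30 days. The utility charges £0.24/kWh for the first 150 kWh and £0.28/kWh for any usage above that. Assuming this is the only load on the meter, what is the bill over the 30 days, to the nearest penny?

Runtime = 6 h/day × 30 days = 180 h
Energy = 1.5 kW × 180 h = 270 kWh
Tier 1 (0–150 kWh): 150 × £0.24 = £36
Above 150 kWh: 120 × £0.28 = £33.6
Bill = £69.60

£69.60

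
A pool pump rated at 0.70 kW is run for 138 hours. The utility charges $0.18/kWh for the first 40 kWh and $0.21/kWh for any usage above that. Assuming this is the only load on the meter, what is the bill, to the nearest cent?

Energy = 0.7 kW × 138 h = 96.6 kWh
Tier 1 (0–40 kWh): 40 × $0.18 = $7.2
Above 40 kWh: 56.6 × $0.21 = $11.886
Bill = $19.09

$19.09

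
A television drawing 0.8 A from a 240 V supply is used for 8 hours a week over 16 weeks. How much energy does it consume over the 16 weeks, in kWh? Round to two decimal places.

24.58 kWh

Power = 0.8 A × 240 V = 192 W = 0.192 kW
Runtime = 8 h/week × 16 weeks = 128 h
Energy = 0.192 kW × 128 h = 24.576 kWh ≈ 24.58 kWh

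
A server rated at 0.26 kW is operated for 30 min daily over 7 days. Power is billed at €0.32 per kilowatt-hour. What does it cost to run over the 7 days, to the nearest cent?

€0.29

Runtime = 30 min × 7 = 210 min = 3.5 h
Energy = 0.26 kW × 3.5 h = 0.91 kWh
Cost = 0.91 kWh × €0.32/kWh = €0.29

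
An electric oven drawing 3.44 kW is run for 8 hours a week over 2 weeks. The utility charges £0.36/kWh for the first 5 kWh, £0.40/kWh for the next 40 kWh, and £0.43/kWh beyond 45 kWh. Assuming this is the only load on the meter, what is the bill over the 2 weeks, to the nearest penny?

£22.12

Runtime = 8 h/week × 2 weeks = 16 h
Energy = 3.44 kW × 16 h = 55.04 kWh
Tier 1 (0–5 kWh): 5 × £0.36 = £1.8
Tier 2 (5–45 kWh): 40 × £0.40 = £16
Above 45 kWh: 10.04 × £0.43 = £4.3172
Bill = £22.12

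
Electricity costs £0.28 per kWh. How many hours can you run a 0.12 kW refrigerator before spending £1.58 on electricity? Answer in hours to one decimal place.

47.0 h

Energy available = £1.58 ÷ £0.28/kWh = 5.6429 kWh
Hours = 5.6429 kWh ÷ 0.12 kW = 47.0 h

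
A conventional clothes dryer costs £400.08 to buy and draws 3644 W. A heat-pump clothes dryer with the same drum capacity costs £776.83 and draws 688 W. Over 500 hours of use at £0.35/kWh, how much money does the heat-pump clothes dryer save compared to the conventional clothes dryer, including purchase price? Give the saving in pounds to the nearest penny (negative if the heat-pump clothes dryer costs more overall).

conventional clothes dryer: £400.08 + (3644/1000) kW × 500 h × £0.35 = £400.08 + £637.7 = £1037.78
heat-pump clothes dryer: £776.83 + (688/1000) kW × 500 h × £0.35 = £776.83 + £120.4 = £897.23
Saving = £1037.78 − £897.23 = £140.55

£140.55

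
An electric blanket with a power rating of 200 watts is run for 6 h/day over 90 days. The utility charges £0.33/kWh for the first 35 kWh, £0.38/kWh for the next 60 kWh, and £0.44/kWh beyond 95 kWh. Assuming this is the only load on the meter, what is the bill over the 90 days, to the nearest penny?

£40.07

Runtime = 6 h/day × 90 days = 540 h
Energy = 0.2 kW × 540 h = 108 kWh
Tier 1 (0–35 kWh): 35 × £0.33 = £11.55
Tier 2 (35–95 kWh): 60 × £0.38 = £22.8
Above 95 kWh: 13 × £0.44 = £5.72
Bill = £40.07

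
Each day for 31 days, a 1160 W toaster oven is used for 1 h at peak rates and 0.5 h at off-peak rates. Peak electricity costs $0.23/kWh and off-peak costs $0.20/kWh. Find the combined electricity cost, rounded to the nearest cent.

Peak energy = 1.16 kW × 1 h × 31 = 35.96 kWh
Off-peak energy = 1.16 kW × 0.5 h × 31 = 17.98 kWh
Cost = 35.96 × $0.23 + 17.98 × $0.20 = $8.2708 + $3.596 = $11.87

$11.87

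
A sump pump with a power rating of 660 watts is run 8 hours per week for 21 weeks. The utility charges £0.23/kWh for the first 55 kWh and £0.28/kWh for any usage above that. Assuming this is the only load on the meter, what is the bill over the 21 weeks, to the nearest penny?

Runtime = 8 h/week × 21 weeks = 168 h
Energy = 0.66 kW × 168 h = 110.88 kWh
Tier 1 (0–55 kWh): 55 × £0.23 = £12.65
Above 55 kWh: 55.88 × £0.28 = £15.6464
Bill = £28.30

£28.30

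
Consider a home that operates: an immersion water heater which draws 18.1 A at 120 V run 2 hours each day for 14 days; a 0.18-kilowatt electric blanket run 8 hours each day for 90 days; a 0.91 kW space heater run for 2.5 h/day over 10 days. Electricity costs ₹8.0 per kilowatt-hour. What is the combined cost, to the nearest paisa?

₹1705.33

immersion water heater: Power = 18.1 A × 120 V = 2172 W = 2.172 kW
immersion water heater: Runtime = 2 h/day × 14 days = 28 h
immersion water heater: 2.172 kW × 28 h = 60.816 kWh
electric blanket: Runtime = 8 h/day × 90 days = 720 h
electric blanket: 0.18 kW × 720 h = 129.6 kWh
space heater: Runtime = 2.5 h/day × 10 days = 25 h
space heater: 0.91 kW × 25 h = 22.75 kWh
Total energy = 213.166 kWh
Cost = 213.166 × ₹8.0 = ₹1705.33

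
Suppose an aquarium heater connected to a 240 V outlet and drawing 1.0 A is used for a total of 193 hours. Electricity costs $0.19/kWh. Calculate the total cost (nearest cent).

Power = 1.0 A × 240 V = 240 W = 0.24 kW
Energy = 0.24 kW × 193 h = 46.32 kWh
Cost = 46.32 kWh × $0.19/kWh = $8.80

$8.80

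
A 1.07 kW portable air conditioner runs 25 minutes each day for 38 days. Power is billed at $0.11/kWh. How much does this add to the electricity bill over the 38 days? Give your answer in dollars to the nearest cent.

Runtime = 25 min × 38 = 950 min = 15.833333… h
Energy = 1.07 kW × 15.833333… h = 16.941666… kWh
Cost = 16.941666… kWh × $0.11/kWh = $1.86

$1.86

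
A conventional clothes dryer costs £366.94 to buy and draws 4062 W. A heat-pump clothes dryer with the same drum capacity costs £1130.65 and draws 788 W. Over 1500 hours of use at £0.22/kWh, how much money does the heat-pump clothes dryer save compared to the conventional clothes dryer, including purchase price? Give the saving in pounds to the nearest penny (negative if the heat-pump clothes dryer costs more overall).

conventional clothes dryer: £366.94 + (4062/1000) kW × 1500 h × £0.22 = £366.94 + £1340.46 = £1707.4
heat-pump clothes dryer: £1130.65 + (788/1000) kW × 1500 h × £0.22 = £1130.65 + £260.04 = £1390.69
Saving = £1707.4 − £1390.69 = £316.71

£316.71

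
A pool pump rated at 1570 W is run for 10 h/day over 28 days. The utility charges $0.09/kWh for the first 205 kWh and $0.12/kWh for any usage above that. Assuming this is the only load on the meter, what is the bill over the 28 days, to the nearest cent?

Runtime = 10 h/day × 28 days = 280 h
Energy = 1.57 kW × 280 h = 439.6 kWh
Tier 1 (0–205 kWh): 205 × $0.09 = $18.45
Above 205 kWh: 234.6 × $0.12 = $28.152
Bill = $46.60

$46.60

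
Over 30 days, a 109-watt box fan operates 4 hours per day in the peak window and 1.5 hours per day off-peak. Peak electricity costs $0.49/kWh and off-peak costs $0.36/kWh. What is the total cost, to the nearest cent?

Peak energy = 0.109 kW × 4 h × 30 = 13.08 kWh
Off-peak energy = 0.109 kW × 1.5 h × 30 = 4.905 kWh
Cost = 13.08 × $0.49 + 4.905 × $0.36 = $6.4092 + $1.7658 = $8.18

$8.18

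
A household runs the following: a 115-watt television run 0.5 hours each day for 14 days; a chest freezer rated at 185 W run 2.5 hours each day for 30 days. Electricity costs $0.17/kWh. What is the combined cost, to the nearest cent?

television: Runtime = 0.5 h/day × 14 days = 7 h
television: 0.115 kW × 7 h = 0.805 kWh
chest freezer: Runtime = 2.5 h/day × 30 days = 75 h
chest freezer: 0.185 kW × 75 h = 13.875 kWh
Total energy = 14.68 kWh
Cost = 14.68 × $0.17 = $2.50

$2.50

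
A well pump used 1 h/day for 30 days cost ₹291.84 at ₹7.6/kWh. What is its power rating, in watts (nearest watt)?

Energy = ₹291.84 ÷ ₹7.6/kWh = 38.4 kWh
Runtime = 1 h/day × 30 days = 30 h
Power = 38.4 kWh ÷ 30 h = 1.28 kW = 1280 W

1280 W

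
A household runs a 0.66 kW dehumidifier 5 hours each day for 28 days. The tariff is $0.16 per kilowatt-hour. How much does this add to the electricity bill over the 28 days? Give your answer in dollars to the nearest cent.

Runtime = 5 h/day × 28 days = 140 h
Energy = 0.66 kW × 140 h = 92.4 kWh
Cost = 92.4 kWh × $0.16/kWh = $14.78

$14.78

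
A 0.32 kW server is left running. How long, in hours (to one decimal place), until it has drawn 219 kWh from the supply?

684.4 h

Hours = 219 kWh ÷ 0.32 kW = 684.4 h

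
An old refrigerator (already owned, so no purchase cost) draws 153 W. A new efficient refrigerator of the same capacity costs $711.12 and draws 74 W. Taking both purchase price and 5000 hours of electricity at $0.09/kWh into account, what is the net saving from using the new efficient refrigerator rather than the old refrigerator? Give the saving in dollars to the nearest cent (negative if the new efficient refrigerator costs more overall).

-$675.57

old refrigerator: $0.00 + (153/1000) kW × 5000 h × $0.09 = $0.00 + $68.85 = $68.85
new efficient refrigerator: $711.12 + (74/1000) kW × 5000 h × $0.09 = $711.12 + $33.3 = $744.42
Saving = $68.85 − $744.42 = −$675.57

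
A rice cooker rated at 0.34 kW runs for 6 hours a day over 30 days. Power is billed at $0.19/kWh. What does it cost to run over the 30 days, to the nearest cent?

Runtime = 6 h/day × 30 days = 180 h
Energy = 0.34 kW × 180 h = 61.2 kWh
Cost = 61.2 kWh × $0.19/kWh = $11.63

$11.63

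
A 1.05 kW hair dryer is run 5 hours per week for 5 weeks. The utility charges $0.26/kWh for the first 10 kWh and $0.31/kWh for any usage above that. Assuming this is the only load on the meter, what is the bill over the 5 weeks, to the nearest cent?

$7.64

Runtime = 5 h/week × 5 weeks = 25 h
Energy = 1.05 kW × 25 h = 26.25 kWh
Tier 1 (0–10 kWh): 10 × $0.26 = $2.6
Above 10 kWh: 16.25 × $0.31 = $5.0375
Bill = $7.64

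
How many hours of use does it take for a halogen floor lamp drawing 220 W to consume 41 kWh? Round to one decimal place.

Hours = 41 kWh ÷ 0.22 kW = 186.4 h

186.4 h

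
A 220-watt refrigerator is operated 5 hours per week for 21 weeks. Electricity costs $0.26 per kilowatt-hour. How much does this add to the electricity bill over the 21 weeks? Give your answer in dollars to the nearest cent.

$6.01

Runtime = 5 h/week × 21 weeks = 105 h
Energy = 0.22 kW × 105 h = 23.1 kWh
Cost = 23.1 kWh × $0.26/kWh = $6.01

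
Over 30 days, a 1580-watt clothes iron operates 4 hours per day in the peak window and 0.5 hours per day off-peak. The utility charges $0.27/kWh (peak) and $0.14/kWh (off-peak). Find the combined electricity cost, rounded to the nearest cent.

$54.51

Peak energy = 1.58 kW × 4 h × 30 = 189.6 kWh
Off-peak energy = 1.58 kW × 0.5 h × 30 = 23.7 kWh
Cost = 189.6 × $0.27 + 23.7 × $0.14 = $51.192 + $3.318 = $54.51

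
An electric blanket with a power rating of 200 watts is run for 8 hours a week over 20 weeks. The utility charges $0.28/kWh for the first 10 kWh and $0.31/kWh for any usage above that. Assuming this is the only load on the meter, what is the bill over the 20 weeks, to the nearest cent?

$9.62

Runtime = 8 h/week × 20 weeks = 160 h
Energy = 0.2 kW × 160 h = 32 kWh
Tier 1 (0–10 kWh): 10 × $0.28 = $2.8
Above 10 kWh: 22 × $0.31 = $6.82
Bill = $9.62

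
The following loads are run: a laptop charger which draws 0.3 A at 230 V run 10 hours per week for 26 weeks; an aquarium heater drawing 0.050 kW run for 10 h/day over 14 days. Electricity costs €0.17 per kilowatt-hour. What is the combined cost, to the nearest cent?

€4.24

laptop charger: Power = 0.3 A × 230 V = 69 W = 0.069 kW
laptop charger: Runtime = 10 h/week × 26 weeks = 260 h
laptop charger: 0.069 kW × 260 h = 17.94 kWh
aquarium heater: Runtime = 10 h/day × 14 days = 140 h
aquarium heater: 0.05 kW × 140 h = 7 kWh
Total energy = 24.94 kWh
Cost = 24.94 × €0.17 = €4.24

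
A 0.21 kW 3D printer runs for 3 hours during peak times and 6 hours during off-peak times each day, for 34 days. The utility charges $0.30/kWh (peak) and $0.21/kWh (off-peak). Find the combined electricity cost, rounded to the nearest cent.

Peak energy = 0.21 kW × 3 h × 34 = 21.42 kWh
Off-peak energy = 0.21 kW × 6 h × 34 = 42.84 kWh
Cost = 21.42 × $0.30 + 42.84 × $0.21 = $6.426 + $8.9964 = $15.42

$15.42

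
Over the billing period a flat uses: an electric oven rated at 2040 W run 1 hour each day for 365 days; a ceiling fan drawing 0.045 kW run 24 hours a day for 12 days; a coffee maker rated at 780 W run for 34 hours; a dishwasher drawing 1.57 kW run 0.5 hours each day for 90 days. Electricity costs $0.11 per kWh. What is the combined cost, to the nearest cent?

electric oven: Runtime = 1 h/day × 365 days = 365 h
electric oven: 2.04 kW × 365 h = 744.6 kWh
ceiling fan: Runtime = 24 h × 12 = 288 h
ceiling fan: 0.045 kW × 288 h = 12.96 kWh
coffee maker: 0.78 kW × 34 h = 26.52 kWh
dishwasher: Runtime = 0.5 h/day × 90 days = 45 h
dishwasher: 1.57 kW × 45 h = 70.65 kWh
Total energy = 854.73 kWh
Cost = 854.73 × $0.11 = $94.02

$94.02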